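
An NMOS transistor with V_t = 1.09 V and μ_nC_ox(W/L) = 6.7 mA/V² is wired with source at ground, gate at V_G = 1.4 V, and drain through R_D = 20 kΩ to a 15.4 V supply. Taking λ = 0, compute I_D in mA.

I_D = 0.322 mA

V_GS = V_G = 1.4 V, so V_ov = 1.4 − 1.09 = 0.31 V.
Assume saturation: I_D = ½ k_n V_ov² = 0.5 × 6.7 × 0.31² = 0.322 mA, giving V_DS = V_DD − I_D R_D = 15.4 − 0.322 × 20 = 8.96 V.
V_DS = 8.96 V ≥ V_ov = 0.31 V, confirming saturation.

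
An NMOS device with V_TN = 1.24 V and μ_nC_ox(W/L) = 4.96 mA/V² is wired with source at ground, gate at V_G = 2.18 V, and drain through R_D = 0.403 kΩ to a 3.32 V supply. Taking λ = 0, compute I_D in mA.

I_D = 2.19 mA

V_GS = V_G = 2.18 V, so V_ov = 2.18 − 1.24 = 0.94 V.
Assume saturation: I_D = ½ k_n V_ov² = 0.5 × 4.96 × 0.94² = 2.19 mA, giving V_DS = V_DD − I_D R_D = 3.32 − 2.19 × 0.403 = 2.44 V.
V_DS = 2.44 V ≥ V_ov = 0.94 V, confirming saturation.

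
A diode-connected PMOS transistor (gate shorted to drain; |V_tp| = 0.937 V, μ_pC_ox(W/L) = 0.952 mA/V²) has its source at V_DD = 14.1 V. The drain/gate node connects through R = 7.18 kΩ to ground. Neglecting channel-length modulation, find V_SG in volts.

V_SG = 2.76 V

With gate tied to drain, V_SG = V_SD ≥ V_SG − |V_tp|, so the device is in saturation.
KCL at the drain: ½ k_p (V_SG − |V_tp|)² = (V_DD − V_SG)/R.
Let x = V_SG − 0.937. Then 3.42 x² + x − 13.16 = 0, giving x = 1.82 V (positive root), so V_SG = 2.76 V.
I_D = (V_DD − V_SG)/R = (14.1 − 2.76) / 7.18 = 1.58 mA.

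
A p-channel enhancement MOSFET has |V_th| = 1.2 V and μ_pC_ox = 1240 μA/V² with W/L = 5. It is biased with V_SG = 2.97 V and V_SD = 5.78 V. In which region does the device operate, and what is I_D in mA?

k_p = μ_pC_ox · (W/L) = 6.2 mA/V².
V_ov = V_SG − |V_th| = 2.97 − 1.2 = 1.77 V.
Since V_SD = 5.78 V ≥ V_ov = 1.77 V, the device is in saturation.
I_D = ½ k_p V_ov² = 0.5 × 6.2 × 1.77² = 9.71 mA.

Saturation; I_D = 9.71 mA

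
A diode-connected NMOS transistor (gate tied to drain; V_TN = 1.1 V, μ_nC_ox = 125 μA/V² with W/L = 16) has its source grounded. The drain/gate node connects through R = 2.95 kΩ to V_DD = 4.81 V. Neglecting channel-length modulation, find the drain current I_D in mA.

I_D = 0.931 mA

With gate tied to drain, V_GS = V_DS ≥ V_GS − V_TN, so the device is in saturation.
k_n = μ_nC_ox · (W/L) = 2 mA/V².
KCL at the drain: ½ k_n (V_GS − V_TN)² = (V_DD − V_GS)/R.
Let x = V_GS − 1.1. Then 2.95 x² + x − 3.71 = 0, giving x = 0.965 V (positive root), so V_GS = 2.06 V.
I_D = (V_DD − V_GS)/R = (4.81 − 2.06) / 2.95 = 0.931 mA.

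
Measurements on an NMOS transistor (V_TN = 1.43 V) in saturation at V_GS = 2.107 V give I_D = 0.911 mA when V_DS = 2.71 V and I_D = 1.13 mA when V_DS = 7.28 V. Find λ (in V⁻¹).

With V_GS fixed, I_D ∝ (1 + λ V_DS) in saturation, so I_D2/I_D1 = (1 + λ V_DS2)/(1 + λ V_DS1).
1.13/0.911 = 1.24 = (1 + 7.28 λ)/(1 + 2.71 λ).
Solving: λ (I_D1 V_DS2 − I_D2 V_DS1) = I_D2 − I_D1, so λ = (1.13 − 0.911) / (0.911 × 7.28 − 1.13 × 2.71) = 0.219 / 3.57 = 0.0613 V⁻¹.

λ = 0.0613 V⁻¹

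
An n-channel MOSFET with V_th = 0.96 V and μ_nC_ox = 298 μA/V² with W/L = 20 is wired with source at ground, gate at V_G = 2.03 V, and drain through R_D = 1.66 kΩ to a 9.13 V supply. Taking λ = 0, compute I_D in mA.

I_D = 3.41 mA

V_GS = V_G = 2.03 V, so V_ov = 2.03 − 0.96 = 1.07 V.
k_n = μ_nC_ox · (W/L) = 5.96 mA/V².
Assume saturation: I_D = ½ k_n V_ov² = 0.5 × 5.96 × 1.07² = 3.41 mA, giving V_DS = V_DD − I_D R_D = 9.13 − 3.41 × 1.66 = 3.47 V.
V_DS = 3.47 V ≥ V_ov = 1.07 V, confirming saturation.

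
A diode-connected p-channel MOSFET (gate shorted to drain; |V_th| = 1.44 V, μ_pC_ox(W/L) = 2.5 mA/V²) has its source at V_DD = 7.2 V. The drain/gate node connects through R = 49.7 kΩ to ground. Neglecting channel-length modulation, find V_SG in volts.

With gate tied to drain, V_SG = V_SD ≥ V_SG − |V_th|, so the device is in saturation.
KCL at the drain: ½ k_p (V_SG − |V_th|)² = (V_DD − V_SG)/R.
Let x = V_SG − 1.44. Then 62.1 x² + x − 5.76 = 0, giving x = 0.297 V (positive root), so V_SG = 1.74 V.
I_D = (V_DD − V_SG)/R = (7.2 − 1.74) / 49.7 = 0.11 mA.

V_SG = 1.74 V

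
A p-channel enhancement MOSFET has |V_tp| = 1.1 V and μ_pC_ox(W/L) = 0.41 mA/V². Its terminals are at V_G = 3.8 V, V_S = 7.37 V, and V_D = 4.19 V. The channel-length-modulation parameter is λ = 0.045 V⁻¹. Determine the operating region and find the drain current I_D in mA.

Saturation; I_D = 1.43 mA

V_SG = V_S − V_G = 7.37 − 3.8 = 3.57 V; V_SD = V_S − V_D = 7.37 − 4.19 = 3.18 V.
V_ov = V_SG − |V_tp| = 3.57 − 1.1 = 2.47 V.
Since V_SD = 3.18 V ≥ V_ov = 2.47 V, the device is in saturation.
I_D = ½ k_p V_ov² (1 + λ V_SD) = 0.5 × 0.41 × 2.47² × (1 + 0.045 × 3.18) = 1.43 mA.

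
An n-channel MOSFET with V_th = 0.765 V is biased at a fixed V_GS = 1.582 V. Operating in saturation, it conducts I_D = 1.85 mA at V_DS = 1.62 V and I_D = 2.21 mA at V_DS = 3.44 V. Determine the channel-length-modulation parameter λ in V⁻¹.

λ = 0.129 V⁻¹

With V_GS fixed, I_D ∝ (1 + λ V_DS) in saturation, so I_D2/I_D1 = (1 + λ V_DS2)/(1 + λ V_DS1).
2.21/1.85 = 1.195 = (1 + 3.44 λ)/(1 + 1.62 λ).
Solving: λ (I_D1 V_DS2 − I_D2 V_DS1) = I_D2 − I_D1, so λ = (2.21 − 1.85) / (1.85 × 3.44 − 2.21 × 1.62) = 0.36 / 2.78 = 0.129 V⁻¹.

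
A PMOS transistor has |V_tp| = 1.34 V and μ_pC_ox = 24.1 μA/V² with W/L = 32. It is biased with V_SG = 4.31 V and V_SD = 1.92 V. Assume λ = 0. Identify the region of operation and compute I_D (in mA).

k_p = μ_pC_ox · (W/L) = 0.7712 mA/V².
V_ov = V_SG − |V_tp| = 4.31 − 1.34 = 2.97 V.
Since V_SD = 1.92 V < V_ov = 2.97 V, the device is in the triode region.
I_D = k_p [V_ov · V_SD − ½ V_SD²] = 0.7712 × [2.97 × 1.92 − 0.5 × 1.92²] = 2.98 mA.

Triode; I_D = 2.98 mA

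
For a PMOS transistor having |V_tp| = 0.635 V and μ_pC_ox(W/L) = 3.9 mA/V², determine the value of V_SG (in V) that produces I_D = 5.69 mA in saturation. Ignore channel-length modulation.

In saturation I_D = ½ k_p (V_SG − |V_tp|)², so V_SG − |V_tp| = √(2 I_D / k_p) = √(2 × 5.69 / 3.9) = 1.71 V.
V_SG = 0.635 + 1.71 = 2.34 V.

V_SG = 2.34 V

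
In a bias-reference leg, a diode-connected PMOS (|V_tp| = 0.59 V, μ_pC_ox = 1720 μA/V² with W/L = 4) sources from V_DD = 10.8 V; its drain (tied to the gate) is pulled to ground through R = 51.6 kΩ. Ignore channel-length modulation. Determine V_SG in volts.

With gate tied to drain, V_SG = V_SD ≥ V_SG − |V_tp|, so the device is in saturation.
k_p = μ_pC_ox · (W/L) = 6.88 mA/V².
KCL at the drain: ½ k_p (V_SG − |V_tp|)² = (V_DD − V_SG)/R.
Let x = V_SG − 0.59. Then 178 x² + x − 10.21 = 0, giving x = 0.237 V (positive root), so V_SG = 0.827 V.
I_D = (V_DD − V_SG)/R = (10.8 − 0.827) / 51.6 = 0.193 mA.

V_SG = 0.827 V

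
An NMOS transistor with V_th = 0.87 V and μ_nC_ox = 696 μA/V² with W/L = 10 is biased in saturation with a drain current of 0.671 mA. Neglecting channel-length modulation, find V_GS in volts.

k_n = μ_nC_ox · (W/L) = 6.96 mA/V².
In saturation I_D = ½ k_n (V_GS − V_th)², so V_GS − V_th = √(2 I_D / k_n) = √(2 × 0.671 / 6.96) = 0.439 V.
V_GS = 0.87 + 0.439 = 1.31 V.

V_GS = 1.31 V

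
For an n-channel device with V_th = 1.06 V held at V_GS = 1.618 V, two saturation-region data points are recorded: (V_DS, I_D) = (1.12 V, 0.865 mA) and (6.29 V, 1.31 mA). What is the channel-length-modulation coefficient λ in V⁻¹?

With V_GS fixed, I_D ∝ (1 + λ V_DS) in saturation, so I_D2/I_D1 = (1 + λ V_DS2)/(1 + λ V_DS1).
1.31/0.865 = 1.514 = (1 + 6.29 λ)/(1 + 1.12 λ).
Solving: λ (I_D1 V_DS2 − I_D2 V_DS1) = I_D2 − I_D1, so λ = (1.31 − 0.865) / (0.865 × 6.29 − 1.31 × 1.12) = 0.445 / 3.97 = 0.112 V⁻¹.

λ = 0.112 V⁻¹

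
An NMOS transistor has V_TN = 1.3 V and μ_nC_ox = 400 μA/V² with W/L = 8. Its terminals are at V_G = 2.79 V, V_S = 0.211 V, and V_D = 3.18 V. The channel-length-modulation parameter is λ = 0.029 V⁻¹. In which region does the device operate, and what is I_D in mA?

V_GS = V_G − V_S = 2.79 − 0.211 = 2.58 V; V_DS = V_D − V_S = 3.18 − 0.211 = 2.97 V.
k_n = μ_nC_ox · (W/L) = 3.2 mA/V².
V_ov = V_GS − V_TN = 2.58 − 1.3 = 1.28 V.
Since V_DS = 2.97 V ≥ V_ov = 1.28 V, the device is in saturation.
I_D = ½ k_n V_ov² (1 + λ V_DS) = 0.5 × 3.2 × 1.28² × (1 + 0.029 × 2.97) = 2.84 mA.

Saturation; I_D = 2.84 mA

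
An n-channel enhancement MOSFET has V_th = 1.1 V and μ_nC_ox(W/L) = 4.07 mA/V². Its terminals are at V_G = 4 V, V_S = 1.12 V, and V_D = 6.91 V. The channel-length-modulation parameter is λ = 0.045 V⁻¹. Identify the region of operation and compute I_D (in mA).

V_GS = V_G − V_S = 4 − 1.12 = 2.88 V; V_DS = V_D − V_S = 6.91 − 1.12 = 5.79 V.
V_ov = V_GS − V_th = 2.88 − 1.1 = 1.78 V.
Since V_DS = 5.79 V ≥ V_ov = 1.78 V, the device is in saturation.
I_D = ½ k_n V_ov² (1 + λ V_DS) = 0.5 × 4.07 × 1.78² × (1 + 0.045 × 5.79) = 8.13 mA.

Saturation; I_D = 8.13 mA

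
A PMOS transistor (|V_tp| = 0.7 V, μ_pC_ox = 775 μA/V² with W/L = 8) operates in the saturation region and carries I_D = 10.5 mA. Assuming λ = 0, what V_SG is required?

V_SG = 2.54 V

k_p = μ_pC_ox · (W/L) = 6.2 mA/V².
In saturation I_D = ½ k_p (V_SG − |V_tp|)², so V_SG − |V_tp| = √(2 I_D / k_p) = √(2 × 10.5 / 6.2) = 1.84 V.
V_SG = 0.7 + 1.84 = 2.54 V.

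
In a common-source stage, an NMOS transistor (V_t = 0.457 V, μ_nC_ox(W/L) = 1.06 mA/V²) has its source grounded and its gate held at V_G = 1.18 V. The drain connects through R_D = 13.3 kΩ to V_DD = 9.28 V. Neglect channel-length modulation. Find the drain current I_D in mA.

I_D = 0.277 mA

V_GS = V_G = 1.18 V, so V_ov = 1.18 − 0.457 = 0.723 V.
Assume saturation: I_D = ½ k_n V_ov² = 0.5 × 1.06 × 0.723² = 0.277 mA, giving V_DS = V_DD − I_D R_D = 9.28 − 0.277 × 13.3 = 5.6 V.
V_DS = 5.6 V ≥ V_ov = 0.723 V, confirming saturation.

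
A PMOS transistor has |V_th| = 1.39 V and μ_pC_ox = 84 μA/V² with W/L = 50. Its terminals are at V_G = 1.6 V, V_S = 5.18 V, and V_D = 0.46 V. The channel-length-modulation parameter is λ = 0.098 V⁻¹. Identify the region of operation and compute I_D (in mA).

Saturation; I_D = 14.7 mA

V_SG = V_S − V_G = 5.18 − 1.6 = 3.58 V; V_SD = V_S − V_D = 5.18 − 0.46 = 4.72 V.
k_p = μ_pC_ox · (W/L) = 4.2 mA/V².
V_ov = V_SG − |V_th| = 3.58 − 1.39 = 2.19 V.
Since V_SD = 4.72 V ≥ V_ov = 2.19 V, the device is in saturation.
I_D = ½ k_p V_ov² (1 + λ V_SD) = 0.5 × 4.2 × 2.19² × (1 + 0.098 × 4.72) = 14.7 mA.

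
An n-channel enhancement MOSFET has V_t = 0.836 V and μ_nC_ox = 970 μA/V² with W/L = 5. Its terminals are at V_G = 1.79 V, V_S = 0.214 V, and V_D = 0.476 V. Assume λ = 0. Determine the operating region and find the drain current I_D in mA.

Triode; I_D = 0.774 mA

V_GS = V_G − V_S = 1.79 − 0.214 = 1.58 V; V_DS = V_D − V_S = 0.476 − 0.214 = 0.262 V.
k_n = μ_nC_ox · (W/L) = 4.85 mA/V².
V_ov = V_GS − V_t = 1.58 − 0.836 = 0.74 V.
Since V_DS = 0.262 V < V_ov = 0.74 V, the device is in the triode region.
I_D = k_n [V_ov · V_DS − ½ V_DS²] = 4.85 × [0.74 × 0.262 − 0.5 × 0.262²] = 0.774 mA.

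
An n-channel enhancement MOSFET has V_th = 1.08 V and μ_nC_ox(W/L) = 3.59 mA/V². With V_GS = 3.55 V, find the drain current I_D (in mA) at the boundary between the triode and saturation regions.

I_D = 11.0 mA

At the boundary V_DS = V_ov = V_GS − V_th = 3.55 − 1.08 = 2.47 V.
I_D = ½ k_n V_ov² = 0.5 × 3.59 × 2.47² = 11 mA.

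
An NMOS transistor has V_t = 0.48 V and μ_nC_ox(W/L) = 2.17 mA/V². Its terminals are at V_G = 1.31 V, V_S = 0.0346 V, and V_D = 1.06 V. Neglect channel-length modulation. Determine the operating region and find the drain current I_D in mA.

Saturation; I_D = 0.686 mA

V_GS = V_G − V_S = 1.31 − 0.0346 = 1.28 V; V_DS = V_D − V_S = 1.06 − 0.0346 = 1.03 V.
V_ov = V_GS − V_t = 1.28 − 0.48 = 0.795 V.
Since V_DS = 1.03 V ≥ V_ov = 0.795 V, the device is in saturation.
I_D = ½ k_n V_ov² = 0.5 × 2.17 × 0.795² = 0.686 mA.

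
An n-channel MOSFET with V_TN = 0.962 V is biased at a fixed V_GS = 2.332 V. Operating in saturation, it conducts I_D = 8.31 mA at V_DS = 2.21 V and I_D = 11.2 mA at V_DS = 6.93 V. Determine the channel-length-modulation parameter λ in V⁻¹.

With V_GS fixed, I_D ∝ (1 + λ V_DS) in saturation, so I_D2/I_D1 = (1 + λ V_DS2)/(1 + λ V_DS1).
11.2/8.31 = 1.348 = (1 + 6.93 λ)/(1 + 2.21 λ).
Solving: λ (I_D1 V_DS2 − I_D2 V_DS1) = I_D2 − I_D1, so λ = (11.2 − 8.31) / (8.31 × 6.93 − 11.2 × 2.21) = 2.89 / 32.8 = 0.088 V⁻¹.

λ = 0.0880 V⁻¹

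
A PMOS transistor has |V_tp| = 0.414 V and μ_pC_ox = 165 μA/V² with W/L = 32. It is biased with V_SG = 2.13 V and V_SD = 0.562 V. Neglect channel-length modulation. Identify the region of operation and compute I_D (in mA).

k_p = μ_pC_ox · (W/L) = 5.28 mA/V².
V_ov = V_SG − |V_tp| = 2.13 − 0.414 = 1.72 V.
Since V_SD = 0.562 V < V_ov = 1.72 V, the device is in the triode region.
I_D = k_p [V_ov · V_SD − ½ V_SD²] = 5.28 × [1.72 × 0.562 − 0.5 × 0.562²] = 4.26 mA.

Triode; I_D = 4.26 mA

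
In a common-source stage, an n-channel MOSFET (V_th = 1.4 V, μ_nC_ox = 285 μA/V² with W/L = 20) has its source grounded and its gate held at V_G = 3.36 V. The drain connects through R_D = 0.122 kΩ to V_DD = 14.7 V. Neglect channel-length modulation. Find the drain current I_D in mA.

V_GS = V_G = 3.36 V, so V_ov = 3.36 − 1.4 = 1.96 V.
k_n = μ_nC_ox · (W/L) = 5.7 mA/V².
Assume saturation: I_D = ½ k_n V_ov² = 0.5 × 5.7 × 1.96² = 10.9 mA, giving V_DS = V_DD − I_D R_D = 14.7 − 10.9 × 0.122 = 13.4 V.
V_DS = 13.4 V ≥ V_ov = 1.96 V, confirming saturation.

I_D = 10.9 mA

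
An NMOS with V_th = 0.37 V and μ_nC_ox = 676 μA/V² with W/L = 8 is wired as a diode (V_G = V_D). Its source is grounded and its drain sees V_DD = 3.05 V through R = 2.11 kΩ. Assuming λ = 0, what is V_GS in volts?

V_GS = 0.973 V

With gate tied to drain, V_GS = V_DS ≥ V_GS − V_th, so the device is in saturation.
k_n = μ_nC_ox · (W/L) = 5.408 mA/V².
KCL at the drain: ½ k_n (V_GS − V_th)² = (V_DD − V_GS)/R.
Let x = V_GS − 0.37. Then 5.71 x² + x − 2.68 = 0, giving x = 0.603 V (positive root), so V_GS = 0.973 V.
I_D = (V_DD − V_GS)/R = (3.05 − 0.973) / 2.11 = 0.984 mA.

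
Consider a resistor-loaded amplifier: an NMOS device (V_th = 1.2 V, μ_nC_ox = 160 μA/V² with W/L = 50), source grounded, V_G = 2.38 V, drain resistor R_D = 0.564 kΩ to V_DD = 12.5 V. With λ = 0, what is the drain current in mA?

I_D = 5.57 mA

V_GS = V_G = 2.38 V, so V_ov = 2.38 − 1.2 = 1.18 V.
k_n = μ_nC_ox · (W/L) = 8 mA/V².
Assume saturation: I_D = ½ k_n V_ov² = 0.5 × 8 × 1.18² = 5.57 mA, giving V_DS = V_DD − I_D R_D = 12.5 − 5.57 × 0.564 = 9.36 V.
V_DS = 9.36 V ≥ V_ov = 1.18 V, confirming saturation.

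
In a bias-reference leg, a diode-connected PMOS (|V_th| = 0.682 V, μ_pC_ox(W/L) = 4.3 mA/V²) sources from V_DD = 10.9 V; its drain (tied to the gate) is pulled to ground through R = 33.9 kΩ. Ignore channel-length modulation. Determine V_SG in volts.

With gate tied to drain, V_SG = V_SD ≥ V_SG − |V_th|, so the device is in saturation.
KCL at the drain: ½ k_p (V_SG − |V_th|)² = (V_DD − V_SG)/R.
Let x = V_SG − 0.682. Then 72.9 x² + x − 10.22 = 0, giving x = 0.368 V (positive root), so V_SG = 1.05 V.
I_D = (V_DD − V_SG)/R = (10.9 − 1.05) / 33.9 = 0.291 mA.

V_SG = 1.05 V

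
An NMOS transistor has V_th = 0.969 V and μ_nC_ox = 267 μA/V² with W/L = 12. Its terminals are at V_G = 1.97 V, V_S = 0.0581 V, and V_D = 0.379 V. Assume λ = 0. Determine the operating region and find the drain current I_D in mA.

Triode; I_D = 0.804 mA

V_GS = V_G − V_S = 1.97 − 0.0581 = 1.91 V; V_DS = V_D − V_S = 0.379 − 0.0581 = 0.321 V.
k_n = μ_nC_ox · (W/L) = 3.204 mA/V².
V_ov = V_GS − V_th = 1.91 − 0.969 = 0.943 V.
Since V_DS = 0.321 V < V_ov = 0.943 V, the device is in the triode region.
I_D = k_n [V_ov · V_DS − ½ V_DS²] = 3.204 × [0.943 × 0.321 − 0.5 × 0.321²] = 0.804 mA.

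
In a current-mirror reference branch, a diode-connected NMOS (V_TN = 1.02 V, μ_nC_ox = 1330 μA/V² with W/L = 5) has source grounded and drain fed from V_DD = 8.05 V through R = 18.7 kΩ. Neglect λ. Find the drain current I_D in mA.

I_D = 0.358 mA

With gate tied to drain, V_GS = V_DS ≥ V_GS − V_TN, so the device is in saturation.
k_n = μ_nC_ox · (W/L) = 6.65 mA/V².
KCL at the drain: ½ k_n (V_GS − V_TN)² = (V_DD − V_GS)/R.
Let x = V_GS − 1.02. Then 62.2 x² + x − 7.03 = 0, giving x = 0.328 V (positive root), so V_GS = 1.35 V.
I_D = (V_DD − V_GS)/R = (8.05 − 1.35) / 18.7 = 0.358 mA.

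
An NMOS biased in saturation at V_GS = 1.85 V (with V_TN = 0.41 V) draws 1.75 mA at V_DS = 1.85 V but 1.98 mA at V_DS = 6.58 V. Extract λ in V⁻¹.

With V_GS fixed, I_D ∝ (1 + λ V_DS) in saturation, so I_D2/I_D1 = (1 + λ V_DS2)/(1 + λ V_DS1).
1.98/1.75 = 1.131 = (1 + 6.58 λ)/(1 + 1.85 λ).
Solving: λ (I_D1 V_DS2 − I_D2 V_DS1) = I_D2 − I_D1, so λ = (1.98 − 1.75) / (1.75 × 6.58 − 1.98 × 1.85) = 0.23 / 7.85 = 0.0293 V⁻¹.

λ = 0.0293 V⁻¹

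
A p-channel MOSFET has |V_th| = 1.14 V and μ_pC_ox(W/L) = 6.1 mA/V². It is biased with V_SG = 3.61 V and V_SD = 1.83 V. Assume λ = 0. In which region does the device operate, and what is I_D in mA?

Triode; I_D = 17.4 mA

V_ov = V_SG − |V_th| = 3.61 − 1.14 = 2.47 V.
Since V_SD = 1.83 V < V_ov = 2.47 V, the device is in the triode region.
I_D = k_p [V_ov · V_SD − ½ V_SD²] = 6.1 × [2.47 × 1.83 − 0.5 × 1.83²] = 17.4 mA.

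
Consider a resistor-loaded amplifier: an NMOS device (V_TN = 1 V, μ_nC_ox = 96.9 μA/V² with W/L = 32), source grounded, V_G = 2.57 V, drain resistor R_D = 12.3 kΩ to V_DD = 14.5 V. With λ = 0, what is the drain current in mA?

V_GS = V_G = 2.57 V, so V_ov = 2.57 − 1 = 1.57 V.
k_n = μ_nC_ox · (W/L) = 3.101 mA/V².
Assume saturation: I_D = ½ k_n V_ov² = 0.5 × 3.101 × 1.57² = 3.82 mA, giving V_DS = V_DD − I_D R_D = 14.5 − 3.82 × 12.3 = -32.5 V.
But -32.5 V < V_ov = 1.57 V, so the device is actually in triode.
In triode I_D = k_n[V_ov V_DS − ½ V_DS²] and I_D = (V_DD − V_DS)/R_D. Equating: 19.1 V_DS² − 60.88 V_DS + 14.5 = 0, giving V_DS = 0.259 V (the root below V_ov).
I_D = (14.5 − 0.259) / 12.3 = 1.16 mA.

I_D = 1.16 mA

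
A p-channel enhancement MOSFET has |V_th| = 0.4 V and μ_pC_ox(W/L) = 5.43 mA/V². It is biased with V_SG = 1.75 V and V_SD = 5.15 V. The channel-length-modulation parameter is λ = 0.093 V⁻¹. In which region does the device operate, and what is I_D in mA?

Saturation; I_D = 7.32 mA

V_ov = V_SG − |V_th| = 1.75 − 0.4 = 1.35 V.
Since V_SD = 5.15 V ≥ V_ov = 1.35 V, the device is in saturation.
I_D = ½ k_p V_ov² (1 + λ V_SD) = 0.5 × 5.43 × 1.35² × (1 + 0.093 × 5.15) = 7.32 mA.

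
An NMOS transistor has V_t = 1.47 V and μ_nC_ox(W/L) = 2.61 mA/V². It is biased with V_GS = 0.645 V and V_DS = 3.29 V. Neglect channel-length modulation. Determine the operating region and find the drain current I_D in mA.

Cutoff; I_D = 0 mA

V_GS = 0.645 V < V_t = 1.47 V, so the transistor is in cutoff.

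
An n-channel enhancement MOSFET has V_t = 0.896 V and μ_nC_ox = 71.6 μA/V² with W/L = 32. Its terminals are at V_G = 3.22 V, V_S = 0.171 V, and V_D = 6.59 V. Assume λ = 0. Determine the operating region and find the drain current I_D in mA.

Saturation; I_D = 5.31 mA

V_GS = V_G − V_S = 3.22 − 0.171 = 3.05 V; V_DS = V_D − V_S = 6.59 − 0.171 = 6.42 V.
k_n = μ_nC_ox · (W/L) = 2.291 mA/V².
V_ov = V_GS − V_t = 3.05 − 0.896 = 2.15 V.
Since V_DS = 6.42 V ≥ V_ov = 2.15 V, the device is in saturation.
I_D = ½ k_n V_ov² = 0.5 × 2.291 × 2.15² = 5.31 mA.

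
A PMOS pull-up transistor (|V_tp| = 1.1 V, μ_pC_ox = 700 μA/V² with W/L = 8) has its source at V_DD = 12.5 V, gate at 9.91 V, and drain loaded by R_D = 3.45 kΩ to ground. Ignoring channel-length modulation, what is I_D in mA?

I_D = 3.48 mA

V_SG = V_DD − V_G = 12.5 − 9.91 = 2.59 V, so V_ov = 2.59 − 1.1 = 1.49 V.
k_p = μ_pC_ox · (W/L) = 5.6 mA/V².
Assume saturation: I_D = ½ k_p V_ov² = 0.5 × 5.6 × 1.49² = 6.22 mA, giving V_SD = V_DD − I_D R_D = 12.5 − 6.22 × 3.45 = -8.95 V.
But -8.95 V < V_ov = 1.49 V, so the device is actually in triode.
In triode I_D = k_p[V_ov V_SD − ½ V_SD²] and I_D = (V_DD − V_SD)/R_D. Equating: 9.66 V_SD² − 29.79 V_SD + 12.5 = 0, giving V_SD = 0.501 V (the root below V_ov).
I_D = (12.5 − 0.501) / 3.45 = 3.48 mA.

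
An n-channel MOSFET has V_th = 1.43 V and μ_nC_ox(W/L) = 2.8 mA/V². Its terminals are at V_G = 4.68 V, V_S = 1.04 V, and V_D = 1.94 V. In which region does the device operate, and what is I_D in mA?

V_GS = V_G − V_S = 4.68 − 1.04 = 3.64 V; V_DS = V_D − V_S = 1.94 − 1.04 = 0.9 V.
V_ov = V_GS − V_th = 3.64 − 1.43 = 2.21 V.
Since V_DS = 0.9 V < V_ov = 2.21 V, the device is in the triode region.
I_D = k_n [V_ov · V_DS − ½ V_DS²] = 2.8 × [2.21 × 0.9 − 0.5 × 0.9²] = 4.44 mA.

Triode; I_D = 4.44 mA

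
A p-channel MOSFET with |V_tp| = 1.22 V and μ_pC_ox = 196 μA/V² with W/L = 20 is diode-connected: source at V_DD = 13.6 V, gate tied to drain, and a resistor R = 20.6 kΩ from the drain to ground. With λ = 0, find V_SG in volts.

With gate tied to drain, V_SG = V_SD ≥ V_SG − |V_tp|, so the device is in saturation.
k_p = μ_pC_ox · (W/L) = 3.92 mA/V².
KCL at the drain: ½ k_p (V_SG − |V_tp|)² = (V_DD − V_SG)/R.
Let x = V_SG − 1.22. Then 40.4 x² + x − 12.38 = 0, giving x = 0.541 V (positive root), so V_SG = 1.76 V.
I_D = (V_DD − V_SG)/R = (13.6 − 1.76) / 20.6 = 0.575 mA.

V_SG = 1.76 V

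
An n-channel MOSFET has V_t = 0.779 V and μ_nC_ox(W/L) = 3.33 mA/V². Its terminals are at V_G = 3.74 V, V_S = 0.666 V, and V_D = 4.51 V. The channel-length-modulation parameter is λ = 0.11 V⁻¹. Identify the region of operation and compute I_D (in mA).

V_GS = V_G − V_S = 3.74 − 0.666 = 3.07 V; V_DS = V_D − V_S = 4.51 − 0.666 = 3.84 V.
V_ov = V_GS − V_t = 3.07 − 0.779 = 2.3 V.
Since V_DS = 3.84 V ≥ V_ov = 2.3 V, the device is in saturation.
I_D = ½ k_n V_ov² (1 + λ V_DS) = 0.5 × 3.33 × 2.3² × (1 + 0.11 × 3.84) = 12.5 mA.

Saturation; I_D = 12.5 mA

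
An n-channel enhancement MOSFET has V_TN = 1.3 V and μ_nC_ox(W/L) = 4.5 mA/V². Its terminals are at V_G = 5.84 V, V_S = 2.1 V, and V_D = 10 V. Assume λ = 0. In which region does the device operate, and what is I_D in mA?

V_GS = V_G − V_S = 5.84 − 2.1 = 3.74 V; V_DS = V_D − V_S = 10 − 2.1 = 7.9 V.
V_ov = V_GS − V_TN = 3.74 − 1.3 = 2.44 V.
Since V_DS = 7.9 V ≥ V_ov = 2.44 V, the device is in saturation.
I_D = ½ k_n V_ov² = 0.5 × 4.5 × 2.44² = 13.4 mA.

Saturation; I_D = 13.4 mA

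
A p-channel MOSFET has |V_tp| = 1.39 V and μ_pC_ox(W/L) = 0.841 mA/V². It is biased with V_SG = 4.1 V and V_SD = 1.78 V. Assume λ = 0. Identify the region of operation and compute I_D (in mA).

V_ov = V_SG − |V_tp| = 4.1 − 1.39 = 2.71 V.
Since V_SD = 1.78 V < V_ov = 2.71 V, the device is in the triode region.
I_D = k_p [V_ov · V_SD − ½ V_SD²] = 0.841 × [2.71 × 1.78 − 0.5 × 1.78²] = 2.72 mA.

Triode; I_D = 2.72 mA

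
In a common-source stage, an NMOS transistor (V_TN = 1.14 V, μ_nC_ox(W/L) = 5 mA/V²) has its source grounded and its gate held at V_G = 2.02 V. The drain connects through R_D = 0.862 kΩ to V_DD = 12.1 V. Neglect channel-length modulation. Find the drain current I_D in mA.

V_GS = V_G = 2.02 V, so V_ov = 2.02 − 1.14 = 0.88 V.
Assume saturation: I_D = ½ k_n V_ov² = 0.5 × 5 × 0.88² = 1.94 mA, giving V_DS = V_DD − I_D R_D = 12.1 − 1.94 × 0.862 = 10.4 V.
V_DS = 10.4 V ≥ V_ov = 0.88 V, confirming saturation.

I_D = 1.94 mA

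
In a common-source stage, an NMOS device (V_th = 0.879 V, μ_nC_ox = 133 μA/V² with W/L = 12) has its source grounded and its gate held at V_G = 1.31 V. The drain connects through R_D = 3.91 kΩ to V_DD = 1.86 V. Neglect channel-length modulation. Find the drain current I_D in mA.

V_GS = V_G = 1.31 V, so V_ov = 1.31 − 0.879 = 0.431 V.
k_n = μ_nC_ox · (W/L) = 1.596 mA/V².
Assume saturation: I_D = ½ k_n V_ov² = 0.5 × 1.596 × 0.431² = 0.148 mA, giving V_DS = V_DD − I_D R_D = 1.86 − 0.148 × 3.91 = 1.28 V.
V_DS = 1.28 V ≥ V_ov = 0.431 V, confirming saturation.

I_D = 0.148 mA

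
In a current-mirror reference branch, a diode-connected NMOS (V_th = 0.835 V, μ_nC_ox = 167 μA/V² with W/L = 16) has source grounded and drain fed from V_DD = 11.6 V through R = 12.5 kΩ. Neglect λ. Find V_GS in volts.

V_GS = 1.61 V

With gate tied to drain, V_GS = V_DS ≥ V_GS − V_th, so the device is in saturation.
k_n = μ_nC_ox · (W/L) = 2.672 mA/V².
KCL at the drain: ½ k_n (V_GS − V_th)² = (V_DD − V_GS)/R.
Let x = V_GS − 0.835. Then 16.7 x² + x − 10.77 = 0, giving x = 0.773 V (positive root), so V_GS = 1.61 V.
I_D = (V_DD − V_GS)/R = (11.6 − 1.61) / 12.5 = 0.799 mA.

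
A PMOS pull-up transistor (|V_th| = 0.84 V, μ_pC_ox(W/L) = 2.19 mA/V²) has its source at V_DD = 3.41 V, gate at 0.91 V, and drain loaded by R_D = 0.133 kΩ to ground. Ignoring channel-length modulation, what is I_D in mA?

I_D = 3.02 mA

V_SG = V_DD − V_G = 3.41 − 0.91 = 2.5 V, so V_ov = 2.5 − 0.84 = 1.66 V.
Assume saturation: I_D = ½ k_p V_ov² = 0.5 × 2.19 × 1.66² = 3.02 mA, giving V_SD = V_DD − I_D R_D = 3.41 − 3.02 × 0.133 = 3.01 V.
V_SD = 3.01 V ≥ V_ov = 1.66 V, confirming saturation.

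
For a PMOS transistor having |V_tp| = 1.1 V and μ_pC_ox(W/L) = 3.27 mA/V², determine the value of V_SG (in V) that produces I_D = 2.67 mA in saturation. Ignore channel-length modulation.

In saturation I_D = ½ k_p (V_SG − |V_tp|)², so V_SG − |V_tp| = √(2 I_D / k_p) = √(2 × 2.67 / 3.27) = 1.28 V.
V_SG = 1.1 + 1.28 = 2.38 V.

V_SG = 2.38 V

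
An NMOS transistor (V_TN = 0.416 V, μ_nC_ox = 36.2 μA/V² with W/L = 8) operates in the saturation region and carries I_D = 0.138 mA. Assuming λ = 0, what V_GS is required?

V_GS = 1.39 V

k_n = μ_nC_ox · (W/L) = 0.2896 mA/V².
In saturation I_D = ½ k_n (V_GS − V_TN)², so V_GS − V_TN = √(2 I_D / k_n) = √(2 × 0.138 / 0.2896) = 0.976 V.
V_GS = 0.416 + 0.976 = 1.39 V.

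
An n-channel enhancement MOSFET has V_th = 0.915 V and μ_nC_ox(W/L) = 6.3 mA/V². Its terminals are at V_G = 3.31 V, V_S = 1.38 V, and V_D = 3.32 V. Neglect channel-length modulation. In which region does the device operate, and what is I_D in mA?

V_GS = V_G − V_S = 3.31 − 1.38 = 1.93 V; V_DS = V_D − V_S = 3.32 − 1.38 = 1.94 V.
V_ov = V_GS − V_th = 1.93 − 0.915 = 1.02 V.
Since V_DS = 1.94 V ≥ V_ov = 1.02 V, the device is in saturation.
I_D = ½ k_n V_ov² = 0.5 × 6.3 × 1.02² = 3.25 mA.

Saturation; I_D = 3.25 mA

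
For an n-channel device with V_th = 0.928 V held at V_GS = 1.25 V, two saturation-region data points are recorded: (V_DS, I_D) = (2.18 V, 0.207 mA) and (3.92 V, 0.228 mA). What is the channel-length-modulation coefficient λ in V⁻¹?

With V_GS fixed, I_D ∝ (1 + λ V_DS) in saturation, so I_D2/I_D1 = (1 + λ V_DS2)/(1 + λ V_DS1).
0.228/0.207 = 1.101 = (1 + 3.92 λ)/(1 + 2.18 λ).
Solving: λ (I_D1 V_DS2 − I_D2 V_DS1) = I_D2 − I_D1, so λ = (0.228 − 0.207) / (0.207 × 3.92 − 0.228 × 2.18) = 0.021 / 0.314 = 0.0668 V⁻¹.

λ = 0.0668 V⁻¹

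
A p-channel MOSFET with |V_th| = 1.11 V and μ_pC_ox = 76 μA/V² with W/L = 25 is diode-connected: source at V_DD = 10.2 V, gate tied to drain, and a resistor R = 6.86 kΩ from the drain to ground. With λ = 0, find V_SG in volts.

With gate tied to drain, V_SG = V_SD ≥ V_SG − |V_th|, so the device is in saturation.
k_p = μ_pC_ox · (W/L) = 1.9 mA/V².
KCL at the drain: ½ k_p (V_SG − |V_th|)² = (V_DD − V_SG)/R.
Let x = V_SG − 1.11. Then 6.52 x² + x − 9.09 = 0, giving x = 1.11 V (positive root), so V_SG = 2.22 V.
I_D = (V_DD − V_SG)/R = (10.2 − 2.22) / 6.86 = 1.16 mA.

V_SG = 2.22 V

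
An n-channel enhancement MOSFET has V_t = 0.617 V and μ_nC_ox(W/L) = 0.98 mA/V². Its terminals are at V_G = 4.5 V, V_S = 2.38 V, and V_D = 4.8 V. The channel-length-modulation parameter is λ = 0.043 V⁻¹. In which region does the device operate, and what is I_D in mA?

V_GS = V_G − V_S = 4.5 − 2.38 = 2.12 V; V_DS = V_D − V_S = 4.8 − 2.38 = 2.42 V.
V_ov = V_GS − V_t = 2.12 − 0.617 = 1.5 V.
Since V_DS = 2.42 V ≥ V_ov = 1.5 V, the device is in saturation.
I_D = ½ k_n V_ov² (1 + λ V_DS) = 0.5 × 0.98 × 1.5² × (1 + 0.043 × 2.42) = 1.22 mA.

Saturation; I_D = 1.22 mA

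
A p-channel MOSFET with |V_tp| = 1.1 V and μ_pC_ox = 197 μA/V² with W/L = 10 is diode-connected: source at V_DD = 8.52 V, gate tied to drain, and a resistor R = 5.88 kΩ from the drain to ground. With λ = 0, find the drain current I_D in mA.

I_D = 1.08 mA

With gate tied to drain, V_SG = V_SD ≥ V_SG − |V_tp|, so the device is in saturation.
k_p = μ_pC_ox · (W/L) = 1.97 mA/V².
KCL at the drain: ½ k_p (V_SG − |V_tp|)² = (V_DD − V_SG)/R.
Let x = V_SG − 1.1. Then 5.79 x² + x − 7.42 = 0, giving x = 1.05 V (positive root), so V_SG = 2.15 V.
I_D = (V_DD − V_SG)/R = (8.52 − 2.15) / 5.88 = 1.08 mA.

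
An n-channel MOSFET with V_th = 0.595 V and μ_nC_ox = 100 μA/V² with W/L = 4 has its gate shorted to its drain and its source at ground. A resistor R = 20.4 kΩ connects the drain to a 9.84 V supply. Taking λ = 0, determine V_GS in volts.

V_GS = 1.98 V

With gate tied to drain, V_GS = V_DS ≥ V_GS − V_th, so the device is in saturation.
k_n = μ_nC_ox · (W/L) = 0.4 mA/V².
KCL at the drain: ½ k_n (V_GS − V_th)² = (V_DD − V_GS)/R.
Let x = V_GS − 0.595. Then 4.08 x² + x − 9.245 = 0, giving x = 1.39 V (positive root), so V_GS = 1.98 V.
I_D = (V_DD − V_GS)/R = (9.84 − 1.98) / 20.4 = 0.385 mA.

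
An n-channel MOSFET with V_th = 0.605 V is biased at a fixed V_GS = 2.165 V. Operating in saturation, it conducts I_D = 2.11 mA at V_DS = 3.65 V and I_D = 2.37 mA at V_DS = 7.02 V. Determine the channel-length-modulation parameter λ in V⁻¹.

With V_GS fixed, I_D ∝ (1 + λ V_DS) in saturation, so I_D2/I_D1 = (1 + λ V_DS2)/(1 + λ V_DS1).
2.37/2.11 = 1.123 = (1 + 7.02 λ)/(1 + 3.65 λ).
Solving: λ (I_D1 V_DS2 − I_D2 V_DS1) = I_D2 − I_D1, so λ = (2.37 − 2.11) / (2.11 × 7.02 − 2.37 × 3.65) = 0.26 / 6.16 = 0.0422 V⁻¹.

λ = 0.0422 V⁻¹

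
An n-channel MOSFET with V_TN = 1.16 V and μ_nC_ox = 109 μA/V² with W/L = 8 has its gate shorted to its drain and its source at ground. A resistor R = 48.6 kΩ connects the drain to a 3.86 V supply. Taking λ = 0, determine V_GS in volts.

V_GS = 1.49 V

With gate tied to drain, V_GS = V_DS ≥ V_GS − V_TN, so the device is in saturation.
k_n = μ_nC_ox · (W/L) = 0.872 mA/V².
KCL at the drain: ½ k_n (V_GS − V_TN)² = (V_DD − V_GS)/R.
Let x = V_GS − 1.16. Then 21.2 x² + x − 2.7 = 0, giving x = 0.334 V (positive root), so V_GS = 1.49 V.
I_D = (V_DD − V_GS)/R = (3.86 − 1.49) / 48.6 = 0.0487 mA.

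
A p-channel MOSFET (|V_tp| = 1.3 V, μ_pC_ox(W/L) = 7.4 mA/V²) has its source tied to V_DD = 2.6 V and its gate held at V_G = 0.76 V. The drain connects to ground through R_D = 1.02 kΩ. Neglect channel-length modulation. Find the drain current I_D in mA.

V_SG = V_DD − V_G = 2.6 − 0.76 = 1.84 V, so V_ov = 1.84 − 1.3 = 0.54 V.
Assume saturation: I_D = ½ k_p V_ov² = 0.5 × 7.4 × 0.54² = 1.08 mA, giving V_SD = V_DD − I_D R_D = 2.6 − 1.08 × 1.02 = 1.5 V.
V_SD = 1.5 V ≥ V_ov = 0.54 V, confirming saturation.

I_D = 1.08 mA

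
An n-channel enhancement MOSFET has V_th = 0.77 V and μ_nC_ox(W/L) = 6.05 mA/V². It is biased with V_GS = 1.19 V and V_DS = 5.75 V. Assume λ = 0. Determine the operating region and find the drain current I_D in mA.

V_ov = V_GS − V_th = 1.19 − 0.77 = 0.42 V.
Since V_DS = 5.75 V ≥ V_ov = 0.42 V, the device is in saturation.
I_D = ½ k_n V_ov² = 0.5 × 6.05 × 0.42² = 0.534 mA.

Saturation; I_D = 0.534 mA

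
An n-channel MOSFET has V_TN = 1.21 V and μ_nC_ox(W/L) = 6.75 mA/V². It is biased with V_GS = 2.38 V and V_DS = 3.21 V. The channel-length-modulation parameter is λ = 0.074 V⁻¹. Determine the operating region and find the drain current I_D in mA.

Saturation; I_D = 5.72 mA

V_ov = V_GS − V_TN = 2.38 − 1.21 = 1.17 V.
Since V_DS = 3.21 V ≥ V_ov = 1.17 V, the device is in saturation.
I_D = ½ k_n V_ov² (1 + λ V_DS) = 0.5 × 6.75 × 1.17² × (1 + 0.074 × 3.21) = 5.72 mA.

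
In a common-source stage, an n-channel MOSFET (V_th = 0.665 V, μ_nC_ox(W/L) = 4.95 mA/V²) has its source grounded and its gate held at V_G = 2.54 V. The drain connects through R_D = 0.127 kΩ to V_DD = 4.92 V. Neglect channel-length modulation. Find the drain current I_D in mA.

V_GS = V_G = 2.54 V, so V_ov = 2.54 − 0.665 = 1.88 V.
Assume saturation: I_D = ½ k_n V_ov² = 0.5 × 4.95 × 1.88² = 8.7 mA, giving V_DS = V_DD − I_D R_D = 4.92 − 8.7 × 0.127 = 3.81 V.
V_DS = 3.81 V ≥ V_ov = 1.88 V, confirming saturation.

I_D = 8.70 mA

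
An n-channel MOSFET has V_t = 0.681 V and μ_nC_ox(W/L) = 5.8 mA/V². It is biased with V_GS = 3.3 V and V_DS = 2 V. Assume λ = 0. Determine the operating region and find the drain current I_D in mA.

V_ov = V_GS − V_t = 3.3 − 0.681 = 2.62 V.
Since V_DS = 2 V < V_ov = 2.62 V, the device is in the triode region.
I_D = k_n [V_ov · V_DS − ½ V_DS²] = 5.8 × [2.62 × 2 − 0.5 × 2²] = 18.8 mA.

Triode; I_D = 18.8 mA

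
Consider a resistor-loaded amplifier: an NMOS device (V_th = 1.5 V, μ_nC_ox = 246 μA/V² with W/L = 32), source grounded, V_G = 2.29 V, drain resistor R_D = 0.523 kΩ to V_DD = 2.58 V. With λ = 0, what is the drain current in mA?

I_D = 2.46 mA

V_GS = V_G = 2.29 V, so V_ov = 2.29 − 1.5 = 0.79 V.
k_n = μ_nC_ox · (W/L) = 7.872 mA/V².
Assume saturation: I_D = ½ k_n V_ov² = 0.5 × 7.872 × 0.79² = 2.46 mA, giving V_DS = V_DD − I_D R_D = 2.58 − 2.46 × 0.523 = 1.3 V.
V_DS = 1.3 V ≥ V_ov = 0.79 V, confirming saturation.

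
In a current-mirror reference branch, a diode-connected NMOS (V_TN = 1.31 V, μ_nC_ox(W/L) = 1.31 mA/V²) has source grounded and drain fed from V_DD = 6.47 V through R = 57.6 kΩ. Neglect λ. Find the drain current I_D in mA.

With gate tied to drain, V_GS = V_DS ≥ V_GS − V_TN, so the device is in saturation.
KCL at the drain: ½ k_n (V_GS − V_TN)² = (V_DD − V_GS)/R.
Let x = V_GS − 1.31. Then 37.7 x² + x − 5.16 = 0, giving x = 0.357 V (positive root), so V_GS = 1.67 V.
I_D = (V_DD − V_GS)/R = (6.47 − 1.67) / 57.6 = 0.0834 mA.

I_D = 0.0834 mA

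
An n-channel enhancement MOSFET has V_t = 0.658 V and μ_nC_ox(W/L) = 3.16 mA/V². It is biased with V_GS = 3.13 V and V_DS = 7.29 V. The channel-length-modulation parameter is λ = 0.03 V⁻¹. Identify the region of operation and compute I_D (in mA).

Saturation; I_D = 11.8 mA

V_ov = V_GS − V_t = 3.13 − 0.658 = 2.47 V.
Since V_DS = 7.29 V ≥ V_ov = 2.47 V, the device is in saturation.
I_D = ½ k_n V_ov² (1 + λ V_DS) = 0.5 × 3.16 × 2.47² × (1 + 0.03 × 7.29) = 11.8 mA.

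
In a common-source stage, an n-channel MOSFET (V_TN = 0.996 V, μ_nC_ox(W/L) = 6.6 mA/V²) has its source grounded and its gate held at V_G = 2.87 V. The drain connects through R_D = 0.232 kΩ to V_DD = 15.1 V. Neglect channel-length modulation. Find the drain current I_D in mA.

I_D = 11.6 mA

V_GS = V_G = 2.87 V, so V_ov = 2.87 − 0.996 = 1.87 V.
Assume saturation: I_D = ½ k_n V_ov² = 0.5 × 6.6 × 1.87² = 11.6 mA, giving V_DS = V_DD − I_D R_D = 15.1 − 11.6 × 0.232 = 12.4 V.
V_DS = 12.4 V ≥ V_ov = 1.87 V, confirming saturation.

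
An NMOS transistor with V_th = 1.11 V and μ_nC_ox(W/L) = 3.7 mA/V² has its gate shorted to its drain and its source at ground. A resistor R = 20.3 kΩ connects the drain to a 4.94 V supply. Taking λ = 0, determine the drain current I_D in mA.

With gate tied to drain, V_GS = V_DS ≥ V_GS − V_th, so the device is in saturation.
KCL at the drain: ½ k_n (V_GS − V_th)² = (V_DD − V_GS)/R.
Let x = V_GS − 1.11. Then 37.6 x² + x − 3.83 = 0, giving x = 0.306 V (positive root), so V_GS = 1.42 V.
I_D = (V_DD − V_GS)/R = (4.94 − 1.42) / 20.3 = 0.174 mA.

I_D = 0.174 mA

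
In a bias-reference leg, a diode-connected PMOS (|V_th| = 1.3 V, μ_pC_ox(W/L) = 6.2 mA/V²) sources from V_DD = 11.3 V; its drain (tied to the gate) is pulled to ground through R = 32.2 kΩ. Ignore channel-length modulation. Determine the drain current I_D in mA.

With gate tied to drain, V_SG = V_SD ≥ V_SG − |V_th|, so the device is in saturation.
KCL at the drain: ½ k_p (V_SG − |V_th|)² = (V_DD − V_SG)/R.
Let x = V_SG − 1.3. Then 99.8 x² + x − 10 = 0, giving x = 0.312 V (positive root), so V_SG = 1.61 V.
I_D = (V_DD − V_SG)/R = (11.3 − 1.61) / 32.2 = 0.301 mA.

I_D = 0.301 mA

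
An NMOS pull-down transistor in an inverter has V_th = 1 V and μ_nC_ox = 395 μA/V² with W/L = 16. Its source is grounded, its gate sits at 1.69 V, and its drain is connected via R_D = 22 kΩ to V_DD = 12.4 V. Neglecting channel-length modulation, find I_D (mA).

V_GS = V_G = 1.69 V, so V_ov = 1.69 − 1 = 0.69 V.
k_n = μ_nC_ox · (W/L) = 6.32 mA/V².
Assume saturation: I_D = ½ k_n V_ov² = 0.5 × 6.32 × 0.69² = 1.5 mA, giving V_DS = V_DD − I_D R_D = 12.4 − 1.5 × 22 = -20.7 V.
But -20.7 V < V_ov = 0.69 V, so the device is actually in triode.
In triode I_D = k_n[V_ov V_DS − ½ V_DS²] and I_D = (V_DD − V_DS)/R_D. Equating: 69.5 V_DS² − 96.94 V_DS + 12.4 = 0, giving V_DS = 0.142 V (the root below V_ov).
I_D = (12.4 − 0.142) / 22 = 0.557 mA.

I_D = 0.557 mA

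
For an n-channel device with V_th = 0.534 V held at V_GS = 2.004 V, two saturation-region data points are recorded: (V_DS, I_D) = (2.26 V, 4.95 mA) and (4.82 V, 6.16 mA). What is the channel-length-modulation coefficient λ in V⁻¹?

λ = 0.122 V⁻¹

With V_GS fixed, I_D ∝ (1 + λ V_DS) in saturation, so I_D2/I_D1 = (1 + λ V_DS2)/(1 + λ V_DS1).
6.16/4.95 = 1.244 = (1 + 4.82 λ)/(1 + 2.26 λ).
Solving: λ (I_D1 V_DS2 − I_D2 V_DS1) = I_D2 − I_D1, so λ = (6.16 − 4.95) / (4.95 × 4.82 − 6.16 × 2.26) = 1.21 / 9.94 = 0.122 V⁻¹.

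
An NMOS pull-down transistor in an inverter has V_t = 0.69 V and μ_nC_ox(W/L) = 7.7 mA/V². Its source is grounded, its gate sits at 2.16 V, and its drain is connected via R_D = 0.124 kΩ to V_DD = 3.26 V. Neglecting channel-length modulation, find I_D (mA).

I_D = 8.32 mA

V_GS = V_G = 2.16 V, so V_ov = 2.16 − 0.69 = 1.47 V.
Assume saturation: I_D = ½ k_n V_ov² = 0.5 × 7.7 × 1.47² = 8.32 mA, giving V_DS = V_DD − I_D R_D = 3.26 − 8.32 × 0.124 = 2.23 V.
V_DS = 2.23 V ≥ V_ov = 1.47 V, confirming saturation.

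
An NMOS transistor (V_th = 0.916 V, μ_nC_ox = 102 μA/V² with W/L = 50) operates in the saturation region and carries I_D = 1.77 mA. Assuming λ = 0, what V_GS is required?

k_n = μ_nC_ox · (W/L) = 5.1 mA/V².
In saturation I_D = ½ k_n (V_GS − V_th)², so V_GS − V_th = √(2 I_D / k_n) = √(2 × 1.77 / 5.1) = 0.833 V.
V_GS = 0.916 + 0.833 = 1.75 V.

V_GS = 1.75 V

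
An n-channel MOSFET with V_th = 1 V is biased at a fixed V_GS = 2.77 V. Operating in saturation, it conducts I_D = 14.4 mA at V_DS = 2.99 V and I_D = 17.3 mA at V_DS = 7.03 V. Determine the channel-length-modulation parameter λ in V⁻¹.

With V_GS fixed, I_D ∝ (1 + λ V_DS) in saturation, so I_D2/I_D1 = (1 + λ V_DS2)/(1 + λ V_DS1).
17.3/14.4 = 1.201 = (1 + 7.03 λ)/(1 + 2.99 λ).
Solving: λ (I_D1 V_DS2 − I_D2 V_DS1) = I_D2 − I_D1, so λ = (17.3 − 14.4) / (14.4 × 7.03 − 17.3 × 2.99) = 2.9 / 49.5 = 0.0586 V⁻¹.

λ = 0.0586 V⁻¹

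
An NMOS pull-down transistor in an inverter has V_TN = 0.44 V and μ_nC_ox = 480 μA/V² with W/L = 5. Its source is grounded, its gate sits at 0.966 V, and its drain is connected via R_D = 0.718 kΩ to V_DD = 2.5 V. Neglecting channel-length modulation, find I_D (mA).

I_D = 0.332 mA

V_GS = V_G = 0.966 V, so V_ov = 0.966 − 0.44 = 0.526 V.
k_n = μ_nC_ox · (W/L) = 2.4 mA/V².
Assume saturation: I_D = ½ k_n V_ov² = 0.5 × 2.4 × 0.526² = 0.332 mA, giving V_DS = V_DD − I_D R_D = 2.5 − 0.332 × 0.718 = 2.26 V.
V_DS = 2.26 V ≥ V_ov = 0.526 V, confirming saturation.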